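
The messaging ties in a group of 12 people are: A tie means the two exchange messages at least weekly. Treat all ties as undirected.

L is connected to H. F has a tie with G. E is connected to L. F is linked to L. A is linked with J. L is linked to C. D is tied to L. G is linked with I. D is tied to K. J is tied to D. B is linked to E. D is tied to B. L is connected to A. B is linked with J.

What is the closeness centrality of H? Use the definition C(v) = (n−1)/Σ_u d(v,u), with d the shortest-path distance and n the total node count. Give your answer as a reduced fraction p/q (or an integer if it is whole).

11/27

Distances from H: A:2, B:3, C:2, D:2, E:2, F:2, G:3, I:4, J:3, K:3, L:1. Sum = 27.
n = 12, so closeness = 11/27.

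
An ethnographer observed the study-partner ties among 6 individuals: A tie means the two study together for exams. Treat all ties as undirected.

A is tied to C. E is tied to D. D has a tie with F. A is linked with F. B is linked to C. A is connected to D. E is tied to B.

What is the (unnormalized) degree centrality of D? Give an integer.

D is directly tied to A, E, and F. That is 3 neighbors, so the degree of D is 3.

3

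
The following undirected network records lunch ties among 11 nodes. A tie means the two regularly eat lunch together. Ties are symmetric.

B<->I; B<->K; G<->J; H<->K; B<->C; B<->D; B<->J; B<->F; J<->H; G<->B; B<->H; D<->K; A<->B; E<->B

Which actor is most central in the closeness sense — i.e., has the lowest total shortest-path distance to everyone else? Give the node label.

B

Farness (sum of distances to all others) for each node — A:19, B:10, C:19, D:18, E:19, F:19, G:18, H:17, I:19, J:17, K:17.
The smallest farness is 10, for B, so B has the highest closeness.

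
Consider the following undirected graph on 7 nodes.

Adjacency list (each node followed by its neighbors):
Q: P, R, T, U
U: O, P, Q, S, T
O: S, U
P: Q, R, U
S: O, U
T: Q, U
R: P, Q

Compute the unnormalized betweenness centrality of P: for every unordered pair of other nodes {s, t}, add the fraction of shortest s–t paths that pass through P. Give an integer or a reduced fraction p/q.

Pairs whose geodesics pass through P — O–R: 1/2; S–R: 1/2; R–U: 1/2.
All other pairs contribute 0.
Summing the contributions gives betweenness(P) = 3/2.

3/2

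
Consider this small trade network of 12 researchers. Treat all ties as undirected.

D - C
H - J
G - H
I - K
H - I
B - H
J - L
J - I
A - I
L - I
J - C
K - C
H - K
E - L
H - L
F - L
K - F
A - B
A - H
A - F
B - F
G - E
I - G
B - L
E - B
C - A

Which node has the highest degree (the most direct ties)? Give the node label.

H

Degrees — A:5, B:5, C:4, D:1, E:3, F:4, G:3, H:7, I:6, J:4, K:4, L:6.
The maximum is 7, attained only by H.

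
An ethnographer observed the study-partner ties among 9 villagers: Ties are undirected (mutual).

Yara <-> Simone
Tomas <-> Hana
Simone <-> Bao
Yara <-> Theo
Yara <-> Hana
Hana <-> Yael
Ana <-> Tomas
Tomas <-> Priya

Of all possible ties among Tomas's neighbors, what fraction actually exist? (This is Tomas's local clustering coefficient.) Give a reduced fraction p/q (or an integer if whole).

0

Tomas's neighbors: Ana, Hana, and Priya (k = 3).
Possible neighbor pairs: C(3,2) = 3. Edges among them: none → e = 0.
Clustering(Tomas) = 0/3 = 0.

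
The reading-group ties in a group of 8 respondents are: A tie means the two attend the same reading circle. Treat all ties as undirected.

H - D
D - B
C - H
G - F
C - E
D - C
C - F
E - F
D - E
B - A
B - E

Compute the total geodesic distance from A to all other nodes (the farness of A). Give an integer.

18

Distances from A: B:1, C:3, D:2, E:2, F:3, G:4, H:3.
Sum = 1 + 3 + 2 + 2 + 3 + 4 + 3 = 18.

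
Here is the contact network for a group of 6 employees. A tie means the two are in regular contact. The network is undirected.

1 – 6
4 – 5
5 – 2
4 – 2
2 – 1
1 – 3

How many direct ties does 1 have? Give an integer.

1 is directly tied to 2, 3, and 6. That is 3 neighbors, so the degree of 1 is 3.

3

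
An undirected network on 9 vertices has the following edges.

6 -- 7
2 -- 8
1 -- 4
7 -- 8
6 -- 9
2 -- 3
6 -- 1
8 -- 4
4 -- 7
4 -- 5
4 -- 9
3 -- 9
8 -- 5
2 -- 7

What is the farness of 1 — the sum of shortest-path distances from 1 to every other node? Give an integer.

16

Distances from 1: 2:3, 3:3, 4:1, 5:2, 6:1, 7:2, 8:2, 9:2.
Sum = 3 + 3 + 1 + 2 + 1 + 2 + 2 + 2 = 16.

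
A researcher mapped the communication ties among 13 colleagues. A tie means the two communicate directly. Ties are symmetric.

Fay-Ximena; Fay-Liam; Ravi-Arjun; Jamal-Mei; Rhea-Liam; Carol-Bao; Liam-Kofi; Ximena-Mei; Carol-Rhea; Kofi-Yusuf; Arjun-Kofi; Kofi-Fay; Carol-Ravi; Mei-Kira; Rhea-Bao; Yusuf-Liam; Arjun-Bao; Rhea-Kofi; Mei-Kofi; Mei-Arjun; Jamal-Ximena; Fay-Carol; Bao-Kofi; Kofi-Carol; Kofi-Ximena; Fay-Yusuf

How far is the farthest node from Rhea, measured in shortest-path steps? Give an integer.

Distances from Rhea: Arjun:2, Bao:1, Carol:1, Fay:2, Jamal:3, Kira:3, Kofi:1, Liam:1, Mei:2, Ravi:2, Ximena:2, Yusuf:2.
The largest is 3 (to Jamal and Kira), so the eccentricity of Rhea is 3.

3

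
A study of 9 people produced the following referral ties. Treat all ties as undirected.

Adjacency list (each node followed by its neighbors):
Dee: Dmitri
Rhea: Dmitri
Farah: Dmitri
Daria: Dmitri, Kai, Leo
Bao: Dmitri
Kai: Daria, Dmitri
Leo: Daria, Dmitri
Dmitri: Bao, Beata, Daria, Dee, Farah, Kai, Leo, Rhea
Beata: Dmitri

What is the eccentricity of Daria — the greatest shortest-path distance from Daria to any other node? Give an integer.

2

Distances from Daria: Bao:2, Beata:2, Dee:2, Dmitri:1, Farah:2, Kai:1, Leo:1, Rhea:2.
The largest is 2 (to Farah, Dee, Rhea, Beata, and Bao), so the eccentricity of Daria is 2.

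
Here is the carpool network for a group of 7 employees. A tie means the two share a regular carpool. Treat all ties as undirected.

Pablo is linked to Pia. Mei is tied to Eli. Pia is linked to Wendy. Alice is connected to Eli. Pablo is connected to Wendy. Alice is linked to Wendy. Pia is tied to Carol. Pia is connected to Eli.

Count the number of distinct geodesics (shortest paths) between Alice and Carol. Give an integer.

2

The shortest distance is 3. The length-3 paths are: Alice–Wendy–Pia–Carol; Alice–Eli–Pia–Carol.
That gives 2 distinct shortest paths.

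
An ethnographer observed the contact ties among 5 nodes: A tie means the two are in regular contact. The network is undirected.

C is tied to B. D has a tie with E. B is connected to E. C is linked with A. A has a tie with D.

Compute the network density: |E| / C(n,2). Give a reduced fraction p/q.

There are 5 edges and 5 nodes, so the maximum possible is C(5,2) = 10.
Density = 5/10 = 1/2.

1/2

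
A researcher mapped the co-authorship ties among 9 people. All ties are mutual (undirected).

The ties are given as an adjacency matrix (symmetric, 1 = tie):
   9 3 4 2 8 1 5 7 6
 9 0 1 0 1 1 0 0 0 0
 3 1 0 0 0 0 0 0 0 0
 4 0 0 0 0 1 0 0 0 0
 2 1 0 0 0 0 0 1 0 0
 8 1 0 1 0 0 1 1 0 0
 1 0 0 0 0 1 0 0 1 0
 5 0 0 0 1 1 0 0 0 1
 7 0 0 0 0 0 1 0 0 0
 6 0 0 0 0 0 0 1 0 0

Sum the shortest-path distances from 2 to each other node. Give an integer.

18

Distances from 2: 1:3, 3:2, 4:3, 5:1, 6:2, 7:4, 8:2, 9:1.
Sum = 3 + 2 + 3 + 1 + 2 + 4 + 2 + 1 = 18.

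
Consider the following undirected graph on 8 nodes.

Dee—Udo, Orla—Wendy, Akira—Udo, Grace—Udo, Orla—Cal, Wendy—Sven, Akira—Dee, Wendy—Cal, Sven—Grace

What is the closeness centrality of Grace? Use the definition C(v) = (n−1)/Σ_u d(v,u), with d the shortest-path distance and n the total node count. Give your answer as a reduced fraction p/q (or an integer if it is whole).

Distances from Grace: Akira:2, Cal:3, Dee:2, Orla:3, Sven:1, Udo:1, Wendy:2. Sum = 14.
n = 8, so closeness = 7/14 = 1/2.

1/2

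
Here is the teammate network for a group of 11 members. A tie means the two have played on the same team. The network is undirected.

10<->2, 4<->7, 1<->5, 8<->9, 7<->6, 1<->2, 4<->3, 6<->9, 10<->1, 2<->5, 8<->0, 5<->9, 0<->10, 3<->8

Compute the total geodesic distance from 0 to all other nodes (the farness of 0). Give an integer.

23

Distances from 0: 1:2, 2:2, 3:2, 4:3, 5:3, 6:3, 7:4, 8:1, 9:2, 10:1.
Sum = 2 + 2 + 2 + 3 + 3 + 3 + 4 + 1 + 2 + 1 = 23.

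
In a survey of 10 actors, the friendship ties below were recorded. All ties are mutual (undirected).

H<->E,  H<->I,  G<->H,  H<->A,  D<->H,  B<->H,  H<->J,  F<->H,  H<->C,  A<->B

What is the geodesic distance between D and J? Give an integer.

One shortest route is D – H – J, which uses 2 edges, and D and J are not directly tied, so nothing shorter exists. So d(D,J) = 2.

2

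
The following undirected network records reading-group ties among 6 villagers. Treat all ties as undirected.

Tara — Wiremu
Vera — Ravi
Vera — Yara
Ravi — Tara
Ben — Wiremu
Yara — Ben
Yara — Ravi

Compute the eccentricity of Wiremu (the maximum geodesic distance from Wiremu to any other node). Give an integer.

3

Distances from Wiremu: Ben:1, Ravi:2, Tara:1, Vera:3, Yara:2.
The largest is 3 (to Vera), so the eccentricity of Wiremu is 3.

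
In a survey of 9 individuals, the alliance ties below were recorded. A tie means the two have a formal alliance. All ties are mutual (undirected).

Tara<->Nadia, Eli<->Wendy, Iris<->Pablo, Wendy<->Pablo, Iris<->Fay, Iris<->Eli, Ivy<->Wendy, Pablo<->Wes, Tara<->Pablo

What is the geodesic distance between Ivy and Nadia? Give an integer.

One shortest route is Ivy – Wendy – Pablo – Tara – Nadia, which uses 4 edges, and at distance 3 from Ivy we only reach {Iris, Tara, Wes}, which does not include Nadia. So d(Ivy,Nadia) = 4.

4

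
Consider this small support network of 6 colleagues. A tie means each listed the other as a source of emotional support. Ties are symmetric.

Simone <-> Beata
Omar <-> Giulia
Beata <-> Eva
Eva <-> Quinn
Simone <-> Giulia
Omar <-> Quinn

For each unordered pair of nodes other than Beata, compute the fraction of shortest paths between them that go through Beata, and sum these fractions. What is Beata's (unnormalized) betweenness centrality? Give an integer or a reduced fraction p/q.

Pairs whose geodesics pass through Beata — Simone–Quinn: 1/2; Simone–Eva: 1; Giulia–Eva: 1/2.
All other pairs contribute 0.
Summing the contributions gives betweenness(Beata) = 2.

2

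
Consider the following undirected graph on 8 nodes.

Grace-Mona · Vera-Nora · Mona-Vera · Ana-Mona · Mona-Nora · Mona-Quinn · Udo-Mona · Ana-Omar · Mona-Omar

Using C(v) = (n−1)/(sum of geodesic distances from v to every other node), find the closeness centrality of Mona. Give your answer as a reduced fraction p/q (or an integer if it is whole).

1

Distances from Mona: Ana:1, Grace:1, Nora:1, Omar:1, Quinn:1, Udo:1, Vera:1. Sum = 7.
n = 8, so closeness = 7/7 = 1.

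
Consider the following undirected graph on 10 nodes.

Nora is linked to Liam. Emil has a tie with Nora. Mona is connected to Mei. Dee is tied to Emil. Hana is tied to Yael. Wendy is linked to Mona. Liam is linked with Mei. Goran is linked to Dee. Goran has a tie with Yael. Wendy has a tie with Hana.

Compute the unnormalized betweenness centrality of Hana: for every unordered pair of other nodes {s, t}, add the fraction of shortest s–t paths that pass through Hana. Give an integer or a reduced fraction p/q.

8

Pairs whose geodesics pass through Hana — Yael–Liam: 1/2; Yael–Mei: 1; Yael–Mona: 1; Yael–Wendy: 1; Goran–Mei: 1/2; Goran–Mona: 1; Goran–Wendy: 1; Dee–Mona: 1/2; Dee–Wendy: 1; Emil–Wendy: 1/2.
All other pairs contribute 0.
Summing the contributions gives betweenness(Hana) = 8.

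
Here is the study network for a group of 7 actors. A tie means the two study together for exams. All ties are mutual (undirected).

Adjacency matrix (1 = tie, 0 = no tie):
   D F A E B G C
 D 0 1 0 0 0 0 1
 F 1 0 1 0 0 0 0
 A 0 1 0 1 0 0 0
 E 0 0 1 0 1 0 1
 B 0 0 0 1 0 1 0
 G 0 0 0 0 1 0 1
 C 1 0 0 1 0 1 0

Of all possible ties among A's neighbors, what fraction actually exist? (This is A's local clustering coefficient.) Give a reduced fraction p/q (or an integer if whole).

0

A's neighbors: E and F (k = 2).
Possible neighbor pairs: C(2,2) = 1. Edges among them: none → e = 0.
Clustering(A) = 0/1.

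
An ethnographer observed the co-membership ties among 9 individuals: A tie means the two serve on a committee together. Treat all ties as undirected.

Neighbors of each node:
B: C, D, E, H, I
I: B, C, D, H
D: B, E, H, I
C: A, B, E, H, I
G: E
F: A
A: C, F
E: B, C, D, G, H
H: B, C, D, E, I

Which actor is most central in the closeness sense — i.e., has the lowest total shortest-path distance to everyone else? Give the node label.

C

Farness (sum of distances to all others) for each node — A:16, B:12, C:11, D:15, E:12, F:23, G:19, H:12, I:14.
The smallest farness is 11, for C, so C has the highest closeness.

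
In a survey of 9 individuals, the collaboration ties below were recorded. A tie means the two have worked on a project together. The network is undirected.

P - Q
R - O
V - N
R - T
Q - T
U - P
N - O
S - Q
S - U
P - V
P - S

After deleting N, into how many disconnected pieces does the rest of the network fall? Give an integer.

1

N's neighbors (O and V) remain reachable from one another through other ties, so the rest of the network stays in one piece.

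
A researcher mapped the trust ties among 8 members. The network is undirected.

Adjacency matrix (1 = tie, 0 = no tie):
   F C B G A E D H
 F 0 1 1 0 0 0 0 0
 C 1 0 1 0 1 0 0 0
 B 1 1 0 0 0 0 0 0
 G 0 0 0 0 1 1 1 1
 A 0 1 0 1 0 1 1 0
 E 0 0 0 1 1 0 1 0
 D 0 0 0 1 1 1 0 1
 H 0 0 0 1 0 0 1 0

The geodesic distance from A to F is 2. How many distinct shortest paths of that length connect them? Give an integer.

1

The shortest distance is 2, and the only length-2 path is A–C–F. So there is exactly 1 shortest path.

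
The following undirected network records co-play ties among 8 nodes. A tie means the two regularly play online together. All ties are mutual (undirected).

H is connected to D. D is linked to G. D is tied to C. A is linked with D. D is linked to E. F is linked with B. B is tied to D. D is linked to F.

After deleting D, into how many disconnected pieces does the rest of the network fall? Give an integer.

6

Without D, the remaining ties split the others into: {A}; {E}; {G}; {C}; {H}; {B, F}.
That's 6 separate components.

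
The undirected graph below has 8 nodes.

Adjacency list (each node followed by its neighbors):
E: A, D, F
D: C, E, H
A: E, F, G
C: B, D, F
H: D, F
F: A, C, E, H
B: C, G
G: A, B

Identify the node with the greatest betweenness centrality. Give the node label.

F

Unnormalized betweenness of each node: A:23/6, B:3/2, C:9/2, D:7/3, E:11/6, F:16/3, G:4/3, H:1/3.
F has the largest value, 16/3, making it the main broker — the node through which the most shortest paths run.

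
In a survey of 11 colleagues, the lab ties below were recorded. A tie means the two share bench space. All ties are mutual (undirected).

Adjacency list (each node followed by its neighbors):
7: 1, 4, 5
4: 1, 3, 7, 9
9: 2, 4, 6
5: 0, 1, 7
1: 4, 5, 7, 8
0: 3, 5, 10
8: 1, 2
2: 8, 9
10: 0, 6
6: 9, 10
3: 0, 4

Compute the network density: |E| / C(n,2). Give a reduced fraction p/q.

There are 15 edges and 11 nodes, so the maximum possible is C(11,2) = 55.
Density = 15/55 = 3/11.

3/11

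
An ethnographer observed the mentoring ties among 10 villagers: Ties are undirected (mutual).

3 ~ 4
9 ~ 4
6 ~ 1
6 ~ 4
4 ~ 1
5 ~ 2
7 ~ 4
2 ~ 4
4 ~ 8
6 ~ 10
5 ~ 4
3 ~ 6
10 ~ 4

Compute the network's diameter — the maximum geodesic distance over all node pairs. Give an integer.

Eccentricity of each node (its greatest distance to any other): 1:2, 2:2, 3:2, 4:1, 5:2, 6:2, 7:2, 8:2, 9:2, 10:2.
The maximum eccentricity is 2, realized for instance by the pair 6–8 via 6 – 4 – 8. So the diameter is 2.

2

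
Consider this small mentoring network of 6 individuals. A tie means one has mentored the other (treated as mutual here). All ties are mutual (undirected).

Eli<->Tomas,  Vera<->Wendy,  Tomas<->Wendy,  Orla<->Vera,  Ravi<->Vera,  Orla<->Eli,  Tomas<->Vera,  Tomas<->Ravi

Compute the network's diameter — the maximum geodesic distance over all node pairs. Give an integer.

2

Eccentricity of each node (its greatest distance to any other): Eli:2, Orla:2, Ravi:2, Tomas:2, Vera:2, Wendy:2.
The maximum eccentricity is 2, realized for instance by the pair Ravi–Wendy via Ravi – Tomas – Wendy. So the diameter is 2.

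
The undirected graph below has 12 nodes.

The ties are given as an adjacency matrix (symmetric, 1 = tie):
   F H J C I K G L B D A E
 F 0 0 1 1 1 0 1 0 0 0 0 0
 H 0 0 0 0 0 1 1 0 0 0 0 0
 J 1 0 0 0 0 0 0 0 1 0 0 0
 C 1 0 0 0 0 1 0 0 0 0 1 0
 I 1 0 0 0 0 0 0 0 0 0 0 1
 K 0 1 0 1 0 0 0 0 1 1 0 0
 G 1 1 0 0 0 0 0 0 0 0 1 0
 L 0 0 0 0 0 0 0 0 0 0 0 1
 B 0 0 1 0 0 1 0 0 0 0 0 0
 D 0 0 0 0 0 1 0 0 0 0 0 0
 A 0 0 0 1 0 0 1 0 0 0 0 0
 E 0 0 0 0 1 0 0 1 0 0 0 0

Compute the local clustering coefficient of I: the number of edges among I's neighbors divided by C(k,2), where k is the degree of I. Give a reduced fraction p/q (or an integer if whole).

I's neighbors: E and F (k = 2).
Possible neighbor pairs: C(2,2) = 1. Edges among them: none → e = 0.
Clustering(I) = 0/1.

0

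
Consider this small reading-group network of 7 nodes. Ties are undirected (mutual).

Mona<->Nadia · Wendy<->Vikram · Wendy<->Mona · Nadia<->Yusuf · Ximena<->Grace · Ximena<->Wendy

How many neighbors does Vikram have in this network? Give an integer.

1

Vikram is directly tied to Wendy. That is 1 neighbor, so the degree of Vikram is 1.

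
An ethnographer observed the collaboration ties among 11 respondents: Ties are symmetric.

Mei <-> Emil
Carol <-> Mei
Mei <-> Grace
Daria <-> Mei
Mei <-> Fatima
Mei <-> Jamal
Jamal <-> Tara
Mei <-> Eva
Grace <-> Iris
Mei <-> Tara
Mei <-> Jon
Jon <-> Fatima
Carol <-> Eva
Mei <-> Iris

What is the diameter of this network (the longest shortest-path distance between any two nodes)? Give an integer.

2

Eccentricity of each node (its greatest distance to any other): Carol:2, Daria:2, Emil:2, Eva:2, Fatima:2, Grace:2, Iris:2, Jamal:2, Jon:2, Mei:1, Tara:2.
The maximum eccentricity is 2, realized for instance by the pair Carol–Grace via Carol – Mei – Grace. So the diameter is 2.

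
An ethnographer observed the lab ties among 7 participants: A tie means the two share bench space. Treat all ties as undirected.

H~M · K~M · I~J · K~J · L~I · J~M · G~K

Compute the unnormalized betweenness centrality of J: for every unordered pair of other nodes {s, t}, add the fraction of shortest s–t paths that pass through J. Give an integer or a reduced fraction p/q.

8

Pairs whose geodesics pass through J — K–I: 1; K–L: 1; G–I: 1; G–L: 1; H–I: 1; H–L: 1; M–I: 1; M–L: 1.
All other pairs contribute 0.
Summing the contributions gives betweenness(J) = 8.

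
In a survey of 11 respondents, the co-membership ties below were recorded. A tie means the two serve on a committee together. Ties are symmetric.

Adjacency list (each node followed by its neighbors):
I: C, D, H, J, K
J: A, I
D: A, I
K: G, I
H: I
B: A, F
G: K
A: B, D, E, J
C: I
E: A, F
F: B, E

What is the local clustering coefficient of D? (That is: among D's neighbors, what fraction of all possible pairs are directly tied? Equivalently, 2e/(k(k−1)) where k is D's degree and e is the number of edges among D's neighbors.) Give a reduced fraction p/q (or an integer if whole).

0

D's neighbors: A and I (k = 2).
Possible neighbor pairs: C(2,2) = 1. Edges among them: none → e = 0.
Clustering(D) = 0/1.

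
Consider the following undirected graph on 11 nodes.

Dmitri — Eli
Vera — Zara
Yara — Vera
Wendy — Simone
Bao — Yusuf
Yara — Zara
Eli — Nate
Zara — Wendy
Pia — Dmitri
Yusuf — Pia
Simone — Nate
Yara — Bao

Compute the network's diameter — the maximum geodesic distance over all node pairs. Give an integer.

5

Eccentricity of each node (its greatest distance to any other): Bao:5, Dmitri:5, Eli:5, Nate:5, Pia:5, Simone:5, Vera:5, Wendy:5, Yara:5, Yusuf:5, Zara:5.
The maximum eccentricity is 5, realized for instance by the pair Yara–Eli via Yara – Zara – Wendy – Simone – Nate – Eli. So the diameter is 5.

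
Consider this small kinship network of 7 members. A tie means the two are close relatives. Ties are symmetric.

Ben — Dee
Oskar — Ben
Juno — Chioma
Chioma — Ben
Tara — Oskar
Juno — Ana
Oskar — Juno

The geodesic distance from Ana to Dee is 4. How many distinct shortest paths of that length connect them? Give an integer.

The shortest distance is 4. The length-4 paths are: Ana–Juno–Oskar–Ben–Dee; Ana–Juno–Chioma–Ben–Dee.
That gives 2 distinct shortest paths.

2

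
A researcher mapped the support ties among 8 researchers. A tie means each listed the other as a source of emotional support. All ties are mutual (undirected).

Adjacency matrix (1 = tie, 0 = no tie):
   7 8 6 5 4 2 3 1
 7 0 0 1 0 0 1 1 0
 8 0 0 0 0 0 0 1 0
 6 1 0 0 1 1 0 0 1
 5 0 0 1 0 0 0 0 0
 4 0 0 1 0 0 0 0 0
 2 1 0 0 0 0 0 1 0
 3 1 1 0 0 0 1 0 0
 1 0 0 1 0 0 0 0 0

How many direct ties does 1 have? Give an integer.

1

1 is directly tied to 6. That is 1 neighbor, so the degree of 1 is 1.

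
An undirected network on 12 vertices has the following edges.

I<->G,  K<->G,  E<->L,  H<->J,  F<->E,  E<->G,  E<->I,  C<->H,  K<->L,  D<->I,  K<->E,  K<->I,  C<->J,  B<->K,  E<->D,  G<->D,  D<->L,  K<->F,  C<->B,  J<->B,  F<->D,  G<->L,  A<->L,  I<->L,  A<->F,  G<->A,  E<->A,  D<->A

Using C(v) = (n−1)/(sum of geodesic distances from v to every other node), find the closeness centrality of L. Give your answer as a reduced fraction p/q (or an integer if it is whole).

Distances from L: A:1, B:2, C:3, D:1, E:1, F:2, G:1, H:4, I:1, J:3, K:1. Sum = 20.
n = 12, so closeness = 11/20.

11/20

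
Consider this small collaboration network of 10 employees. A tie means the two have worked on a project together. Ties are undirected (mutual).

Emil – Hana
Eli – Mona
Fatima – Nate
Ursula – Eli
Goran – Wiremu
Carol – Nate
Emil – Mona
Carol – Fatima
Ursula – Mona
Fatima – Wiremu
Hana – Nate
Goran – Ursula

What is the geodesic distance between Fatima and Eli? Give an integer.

4

One shortest route is Fatima – Wiremu – Goran – Ursula – Eli, which uses 4 edges, and at distance 3 from Fatima we only reach {Emil, Ursula}, which does not include Eli. So d(Fatima,Eli) = 4.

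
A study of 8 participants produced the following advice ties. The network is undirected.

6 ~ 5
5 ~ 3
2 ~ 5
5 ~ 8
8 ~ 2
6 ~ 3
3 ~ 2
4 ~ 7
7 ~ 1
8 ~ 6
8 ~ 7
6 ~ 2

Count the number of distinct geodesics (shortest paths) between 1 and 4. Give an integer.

1

The shortest distance is 2, and the only length-2 path is 1–7–4. So there is exactly 1 shortest path.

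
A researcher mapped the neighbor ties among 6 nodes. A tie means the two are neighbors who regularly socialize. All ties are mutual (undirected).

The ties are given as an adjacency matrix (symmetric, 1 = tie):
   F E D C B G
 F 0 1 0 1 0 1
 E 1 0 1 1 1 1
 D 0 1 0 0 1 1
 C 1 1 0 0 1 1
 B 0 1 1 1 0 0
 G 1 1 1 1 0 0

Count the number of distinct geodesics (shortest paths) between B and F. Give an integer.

2

The shortest distance is 2. The length-2 paths are: B–E–F; B–C–F.
That gives 2 distinct shortest paths.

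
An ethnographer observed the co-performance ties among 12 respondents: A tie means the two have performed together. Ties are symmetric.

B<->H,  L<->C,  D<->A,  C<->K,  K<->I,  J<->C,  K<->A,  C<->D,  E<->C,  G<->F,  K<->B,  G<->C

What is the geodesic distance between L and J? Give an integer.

One shortest route is L – C – J, which uses 2 edges, and L and J are not directly tied, so nothing shorter exists. So d(L,J) = 2.

2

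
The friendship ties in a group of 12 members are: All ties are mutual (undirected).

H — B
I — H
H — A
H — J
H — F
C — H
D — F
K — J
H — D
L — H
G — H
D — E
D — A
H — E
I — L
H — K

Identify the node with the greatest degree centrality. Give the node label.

H

Degrees — A:2, B:1, C:1, D:4, E:2, F:2, G:1, H:11, I:2, J:2, K:2, L:2.
The maximum is 11, attained only by H.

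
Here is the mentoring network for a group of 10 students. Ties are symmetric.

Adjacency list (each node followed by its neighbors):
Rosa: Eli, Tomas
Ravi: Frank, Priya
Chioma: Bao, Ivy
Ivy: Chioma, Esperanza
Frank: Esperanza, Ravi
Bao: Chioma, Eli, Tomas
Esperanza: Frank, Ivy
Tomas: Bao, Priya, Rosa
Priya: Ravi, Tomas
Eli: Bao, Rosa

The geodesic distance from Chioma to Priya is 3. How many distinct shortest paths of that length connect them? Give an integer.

1

The shortest distance is 3, and the only length-3 path is Chioma–Bao–Tomas–Priya. So there is exactly 1 shortest path.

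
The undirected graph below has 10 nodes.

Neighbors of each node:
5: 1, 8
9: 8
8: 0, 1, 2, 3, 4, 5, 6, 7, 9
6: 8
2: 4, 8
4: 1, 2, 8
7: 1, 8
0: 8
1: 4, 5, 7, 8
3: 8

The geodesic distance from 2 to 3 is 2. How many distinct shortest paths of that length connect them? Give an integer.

The shortest distance is 2, and the only length-2 path is 2–8–3. So there is exactly 1 shortest path.

1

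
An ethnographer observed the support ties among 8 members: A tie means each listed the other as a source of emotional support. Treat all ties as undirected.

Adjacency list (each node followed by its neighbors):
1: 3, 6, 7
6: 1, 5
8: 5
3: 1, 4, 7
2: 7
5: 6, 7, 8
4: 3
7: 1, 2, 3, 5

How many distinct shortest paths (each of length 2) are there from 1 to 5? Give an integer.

2

The shortest distance is 2. The length-2 paths are: 1–7–5; 1–6–5.
That gives 2 distinct shortest paths.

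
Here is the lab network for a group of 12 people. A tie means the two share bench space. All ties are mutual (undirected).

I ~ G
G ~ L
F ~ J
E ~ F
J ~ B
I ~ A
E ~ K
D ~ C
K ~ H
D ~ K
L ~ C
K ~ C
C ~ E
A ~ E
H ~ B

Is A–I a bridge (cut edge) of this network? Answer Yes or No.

Even without that edge, A still reaches I via A – E – C – L – G – I, so the network stays connected. Not a bridge.

No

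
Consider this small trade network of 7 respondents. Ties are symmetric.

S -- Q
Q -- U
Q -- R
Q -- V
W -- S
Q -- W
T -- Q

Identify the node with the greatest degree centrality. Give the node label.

Degrees — Q:6, R:1, S:2, T:1, U:1, V:1, W:2.
The maximum is 6, attained only by Q.

Q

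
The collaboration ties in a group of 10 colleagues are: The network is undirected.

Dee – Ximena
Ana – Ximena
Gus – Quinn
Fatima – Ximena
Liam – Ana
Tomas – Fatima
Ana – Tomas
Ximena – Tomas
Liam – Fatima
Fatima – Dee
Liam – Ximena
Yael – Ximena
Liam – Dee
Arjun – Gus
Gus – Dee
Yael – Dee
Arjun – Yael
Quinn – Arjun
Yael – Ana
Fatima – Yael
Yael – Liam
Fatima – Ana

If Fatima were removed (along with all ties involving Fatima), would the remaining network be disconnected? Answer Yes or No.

Even without Fatima, every remaining node can still reach every other (the residual graph is connected), so Fatima is not a cut vertex.

No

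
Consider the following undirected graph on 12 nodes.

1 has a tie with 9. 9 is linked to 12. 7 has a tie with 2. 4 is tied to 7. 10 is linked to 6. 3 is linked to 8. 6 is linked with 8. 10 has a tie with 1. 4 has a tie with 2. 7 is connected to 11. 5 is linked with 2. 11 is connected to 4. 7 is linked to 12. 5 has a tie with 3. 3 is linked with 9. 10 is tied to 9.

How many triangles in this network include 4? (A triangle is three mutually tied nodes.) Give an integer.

2

4's neighbors: 2, 7, and 11.
Neighbor pairs that are themselves tied: 4–2–7; 4–7–11. Each forms one triangle with 4, for 2 in total.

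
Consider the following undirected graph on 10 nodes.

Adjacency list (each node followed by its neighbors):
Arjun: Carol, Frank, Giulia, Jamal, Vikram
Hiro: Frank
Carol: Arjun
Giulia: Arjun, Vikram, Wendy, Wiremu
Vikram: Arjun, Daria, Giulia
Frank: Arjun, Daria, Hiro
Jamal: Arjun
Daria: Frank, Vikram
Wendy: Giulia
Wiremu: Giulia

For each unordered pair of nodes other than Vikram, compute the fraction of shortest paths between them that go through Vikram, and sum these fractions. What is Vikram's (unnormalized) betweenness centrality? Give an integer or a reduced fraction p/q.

9/2

Pairs whose geodesics pass through Vikram — Wendy–Daria: 1; Wiremu–Daria: 1; Daria–Giulia: 1; Daria–Jamal: 1/2; Daria–Arjun: 1/2; Daria–Carol: 1/2.
All other pairs contribute 0.
Summing the contributions gives betweenness(Vikram) = 9/2.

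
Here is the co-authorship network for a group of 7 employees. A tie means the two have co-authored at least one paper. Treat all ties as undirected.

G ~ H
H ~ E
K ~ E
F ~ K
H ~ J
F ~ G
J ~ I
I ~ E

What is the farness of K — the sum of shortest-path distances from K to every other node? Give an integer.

11

Distances from K: E:1, F:1, G:2, H:2, I:2, J:3.
Sum = 1 + 1 + 2 + 2 + 2 + 3 = 11.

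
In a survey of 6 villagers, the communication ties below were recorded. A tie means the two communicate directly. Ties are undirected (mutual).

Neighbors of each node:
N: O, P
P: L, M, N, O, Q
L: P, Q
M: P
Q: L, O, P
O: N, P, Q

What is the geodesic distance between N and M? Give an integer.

2

One shortest route is N – P – M, which uses 2 edges, and N and M are not directly tied, so nothing shorter exists. So d(N,M) = 2.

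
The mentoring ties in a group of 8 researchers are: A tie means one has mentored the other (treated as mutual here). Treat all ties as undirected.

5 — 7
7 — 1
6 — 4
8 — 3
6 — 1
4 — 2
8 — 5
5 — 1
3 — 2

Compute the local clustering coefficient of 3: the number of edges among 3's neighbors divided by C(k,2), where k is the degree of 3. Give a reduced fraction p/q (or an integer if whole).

3's neighbors: 2 and 8 (k = 2).
Possible neighbor pairs: C(2,2) = 1. Edges among them: none → e = 0.
Clustering(3) = 0/1.

0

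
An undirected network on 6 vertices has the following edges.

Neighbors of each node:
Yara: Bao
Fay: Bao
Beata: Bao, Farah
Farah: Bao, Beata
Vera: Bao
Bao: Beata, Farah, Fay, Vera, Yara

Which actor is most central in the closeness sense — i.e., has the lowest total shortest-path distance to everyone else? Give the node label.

Bao

Farness (sum of distances to all others) for each node — Bao:5, Beata:8, Farah:8, Fay:9, Vera:9, Yara:9.
The smallest farness is 5, for Bao, so Bao has the highest closeness.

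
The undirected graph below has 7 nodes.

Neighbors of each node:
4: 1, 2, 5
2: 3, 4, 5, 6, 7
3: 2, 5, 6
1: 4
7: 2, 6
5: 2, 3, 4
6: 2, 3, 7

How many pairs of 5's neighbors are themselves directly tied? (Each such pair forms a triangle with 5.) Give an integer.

5's neighbors: 2, 3, and 4.
Neighbor pairs that are themselves tied: 5–2–3; 5–2–4. Each forms one triangle with 5, for 2 in total.

2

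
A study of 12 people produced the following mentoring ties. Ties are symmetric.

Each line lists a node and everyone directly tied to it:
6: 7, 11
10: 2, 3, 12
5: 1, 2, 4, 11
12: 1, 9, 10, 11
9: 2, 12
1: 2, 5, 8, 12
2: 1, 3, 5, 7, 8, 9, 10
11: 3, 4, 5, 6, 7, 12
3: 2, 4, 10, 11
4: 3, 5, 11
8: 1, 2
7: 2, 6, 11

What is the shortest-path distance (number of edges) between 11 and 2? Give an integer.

One shortest route is 11 – 5 – 2, which uses 2 edges, and 11 and 2 are not directly tied, so nothing shorter exists. So d(11,2) = 2.

2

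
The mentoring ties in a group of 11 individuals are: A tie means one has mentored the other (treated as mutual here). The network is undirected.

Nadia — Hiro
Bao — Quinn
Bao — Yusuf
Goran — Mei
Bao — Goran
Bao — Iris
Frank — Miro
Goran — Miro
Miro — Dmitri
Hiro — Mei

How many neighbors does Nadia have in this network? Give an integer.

1

Nadia is directly tied to Hiro. That is 1 neighbor, so the degree of Nadia is 1.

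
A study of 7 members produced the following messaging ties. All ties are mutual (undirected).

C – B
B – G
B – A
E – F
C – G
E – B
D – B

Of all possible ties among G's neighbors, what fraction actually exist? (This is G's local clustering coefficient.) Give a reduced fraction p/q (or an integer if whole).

G's neighbors: B and C (k = 2).
Possible neighbor pairs: C(2,2) = 1. Edges among them: B–C → e = 1.
Clustering(G) = 1/1.

1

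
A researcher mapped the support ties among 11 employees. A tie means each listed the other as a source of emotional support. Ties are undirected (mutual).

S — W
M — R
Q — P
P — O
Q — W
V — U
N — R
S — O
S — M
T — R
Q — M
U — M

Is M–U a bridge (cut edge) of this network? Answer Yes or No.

Without the M–U edge there is no alternate route between M and U, so the network disconnects. It is a bridge.

Yes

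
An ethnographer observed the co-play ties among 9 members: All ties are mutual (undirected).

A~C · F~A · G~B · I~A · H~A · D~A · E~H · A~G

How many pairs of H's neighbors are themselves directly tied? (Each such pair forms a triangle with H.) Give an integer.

H's neighbors are A and E, but none of them are tied to each other, so no triangle contains H.

0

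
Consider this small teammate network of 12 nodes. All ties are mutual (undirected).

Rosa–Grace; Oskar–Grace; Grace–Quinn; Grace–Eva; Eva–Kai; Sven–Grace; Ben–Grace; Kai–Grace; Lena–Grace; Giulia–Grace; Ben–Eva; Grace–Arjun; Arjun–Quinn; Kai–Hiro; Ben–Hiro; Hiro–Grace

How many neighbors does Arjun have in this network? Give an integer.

Arjun is directly tied to Grace and Quinn. That is 2 neighbors, so the degree of Arjun is 2.

2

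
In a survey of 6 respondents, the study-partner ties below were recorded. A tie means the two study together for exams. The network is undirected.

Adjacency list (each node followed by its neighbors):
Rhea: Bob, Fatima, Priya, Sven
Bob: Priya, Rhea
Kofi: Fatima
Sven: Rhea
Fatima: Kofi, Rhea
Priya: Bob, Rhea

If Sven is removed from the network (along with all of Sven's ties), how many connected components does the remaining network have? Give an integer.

1

Sven's neighbors (Rhea) remain reachable from one another through other ties, so the rest of the network stays in one piece.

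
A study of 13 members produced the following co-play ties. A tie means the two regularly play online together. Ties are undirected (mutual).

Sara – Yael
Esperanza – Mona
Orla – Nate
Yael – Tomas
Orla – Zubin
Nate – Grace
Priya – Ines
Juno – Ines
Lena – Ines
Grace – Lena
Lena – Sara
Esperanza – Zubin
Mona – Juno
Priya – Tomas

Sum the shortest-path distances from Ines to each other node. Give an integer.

28

Distances from Ines: Esperanza:3, Grace:2, Juno:1, Lena:1, Mona:2, Nate:3, Orla:4, Priya:1, Sara:2, Tomas:2, Yael:3, Zubin:4.
Sum = 3 + 2 + 1 + 1 + 2 + 3 + 4 + 1 + 2 + 2 + 3 + 4 = 28.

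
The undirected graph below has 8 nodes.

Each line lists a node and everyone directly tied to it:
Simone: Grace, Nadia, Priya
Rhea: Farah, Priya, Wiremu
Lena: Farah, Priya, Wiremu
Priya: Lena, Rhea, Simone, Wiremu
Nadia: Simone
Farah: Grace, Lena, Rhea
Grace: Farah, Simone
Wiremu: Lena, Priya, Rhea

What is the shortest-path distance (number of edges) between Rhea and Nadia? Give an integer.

3

One shortest route is Rhea – Priya – Simone – Nadia, which uses 3 edges, and at distance 2 from Rhea we only reach {Grace, Lena, Simone}, which does not include Nadia. So d(Rhea,Nadia) = 3.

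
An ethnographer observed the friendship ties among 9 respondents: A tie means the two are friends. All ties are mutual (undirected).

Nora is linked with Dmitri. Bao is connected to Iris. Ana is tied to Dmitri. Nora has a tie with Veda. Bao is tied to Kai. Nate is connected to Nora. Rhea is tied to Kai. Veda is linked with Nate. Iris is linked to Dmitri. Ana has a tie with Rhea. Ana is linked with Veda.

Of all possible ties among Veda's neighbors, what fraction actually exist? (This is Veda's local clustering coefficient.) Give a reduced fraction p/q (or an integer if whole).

Veda's neighbors: Ana, Nate, and Nora (k = 3).
Possible neighbor pairs: C(3,2) = 3. Edges among them: Nate–Nora → e = 1.
Clustering(Veda) = 1/3.

1/3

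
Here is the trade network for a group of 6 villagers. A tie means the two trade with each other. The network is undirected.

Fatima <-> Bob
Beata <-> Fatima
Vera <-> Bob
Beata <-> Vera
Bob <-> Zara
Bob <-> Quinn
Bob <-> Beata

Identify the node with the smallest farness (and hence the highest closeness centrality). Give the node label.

Farness (sum of distances to all others) for each node — Beata:7, Bob:5, Fatima:8, Quinn:9, Vera:8, Zara:9.
The smallest farness is 5, for Bob, so Bob has the highest closeness.

Bob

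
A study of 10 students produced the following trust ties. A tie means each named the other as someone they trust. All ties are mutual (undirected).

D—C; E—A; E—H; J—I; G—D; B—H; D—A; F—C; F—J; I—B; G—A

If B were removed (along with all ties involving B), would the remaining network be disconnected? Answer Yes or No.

Even without B, every remaining node can still reach every other (the residual graph is connected), so B is not a cut vertex.

No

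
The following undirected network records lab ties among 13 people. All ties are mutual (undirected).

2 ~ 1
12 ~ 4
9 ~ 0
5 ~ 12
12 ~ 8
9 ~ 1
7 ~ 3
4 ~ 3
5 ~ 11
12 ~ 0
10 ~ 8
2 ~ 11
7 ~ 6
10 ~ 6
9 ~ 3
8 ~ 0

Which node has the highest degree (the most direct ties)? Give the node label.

Degrees — 0:3, 1:2, 2:2, 3:3, 4:2, 5:2, 6:2, 7:2, 8:3, 9:3, 10:2, 11:2, 12:4.
The maximum is 4, attained only by 12.

12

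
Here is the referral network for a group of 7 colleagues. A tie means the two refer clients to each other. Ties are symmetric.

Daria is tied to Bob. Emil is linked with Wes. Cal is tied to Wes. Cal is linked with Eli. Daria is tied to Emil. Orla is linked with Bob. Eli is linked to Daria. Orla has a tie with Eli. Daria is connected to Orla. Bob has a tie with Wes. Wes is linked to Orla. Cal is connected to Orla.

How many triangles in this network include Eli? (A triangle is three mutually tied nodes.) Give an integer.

Eli's neighbors: Cal, Daria, and Orla.
Neighbor pairs that are themselves tied: Eli–Cal–Orla; Eli–Daria–Orla. Each forms one triangle with Eli, for 2 in total.

2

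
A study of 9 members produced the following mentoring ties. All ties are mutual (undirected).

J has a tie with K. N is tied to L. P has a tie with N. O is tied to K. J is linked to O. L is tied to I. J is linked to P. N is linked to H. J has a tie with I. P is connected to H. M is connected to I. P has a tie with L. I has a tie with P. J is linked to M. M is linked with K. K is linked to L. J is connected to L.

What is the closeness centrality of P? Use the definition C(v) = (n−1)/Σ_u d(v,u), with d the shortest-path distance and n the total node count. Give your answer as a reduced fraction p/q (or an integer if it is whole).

Distances from P: H:1, I:1, J:1, K:2, L:1, M:2, N:1, O:2. Sum = 11.
n = 9, so closeness = 8/11.

8/11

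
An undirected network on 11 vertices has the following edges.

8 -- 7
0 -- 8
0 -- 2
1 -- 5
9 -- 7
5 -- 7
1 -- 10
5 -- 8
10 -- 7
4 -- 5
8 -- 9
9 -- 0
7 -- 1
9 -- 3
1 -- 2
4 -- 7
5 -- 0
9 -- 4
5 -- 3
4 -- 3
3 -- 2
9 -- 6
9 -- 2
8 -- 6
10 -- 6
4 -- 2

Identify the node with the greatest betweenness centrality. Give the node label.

9

Unnormalized betweenness of each node: 0:19/20, 1:227/84, 2:59/21, 3:9/20, 4:77/60, 5:97/21, 6:61/42, 7:556/105, 8:557/210, 9:313/42, 10:4/3.
9 has the largest value, 313/42, making it the main broker — the node through which the most shortest paths run.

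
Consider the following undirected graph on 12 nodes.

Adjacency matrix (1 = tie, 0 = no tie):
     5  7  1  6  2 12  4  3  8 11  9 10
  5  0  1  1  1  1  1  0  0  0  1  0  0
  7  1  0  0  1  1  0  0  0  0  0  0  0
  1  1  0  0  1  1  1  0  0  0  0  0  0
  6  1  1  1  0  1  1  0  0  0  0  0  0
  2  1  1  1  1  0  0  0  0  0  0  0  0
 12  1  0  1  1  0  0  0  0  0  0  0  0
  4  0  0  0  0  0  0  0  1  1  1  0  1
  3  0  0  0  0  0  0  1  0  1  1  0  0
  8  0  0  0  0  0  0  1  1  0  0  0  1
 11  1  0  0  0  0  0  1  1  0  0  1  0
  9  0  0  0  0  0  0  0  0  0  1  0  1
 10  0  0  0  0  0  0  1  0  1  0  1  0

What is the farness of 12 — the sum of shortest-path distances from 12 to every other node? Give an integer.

Distances from 12: 1:1, 2:2, 3:3, 4:3, 5:1, 6:1, 7:2, 8:4, 9:3, 10:4, 11:2.
Sum = 1 + 2 + 3 + 3 + 1 + 1 + 2 + 4 + 3 + 4 + 2 = 26.

26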